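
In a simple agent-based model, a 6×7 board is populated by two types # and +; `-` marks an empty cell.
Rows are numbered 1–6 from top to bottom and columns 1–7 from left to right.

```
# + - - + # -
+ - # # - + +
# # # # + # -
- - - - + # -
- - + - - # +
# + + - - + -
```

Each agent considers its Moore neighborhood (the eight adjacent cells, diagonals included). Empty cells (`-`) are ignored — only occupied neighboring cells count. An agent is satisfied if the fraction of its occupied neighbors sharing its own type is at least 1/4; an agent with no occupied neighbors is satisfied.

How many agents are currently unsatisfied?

Row 1: (1,1)# 0/2 not · (1,2)+ 1/3 satisfied · (1,5)+ 1/3 satisfied · (1,6)# 0/3 not
Row 2: (2,1)+ 1/4 satisfied · (2,3)# 4/5 satisfied · (2,4)# 3/5 satisfied · (2,6)+ 3/5 satisfied · (2,7)+ 1/3 satisfied
Row 3: (3,1)# 1/2 satisfied · (3,2)# 3/4 satisfied · (3,3)# 4/4 satisfied · (3,4)# 3/5 satisfied · (3,5)+ 2/6 satisfied · (3,6)# 1/5 not
Row 4: (4,5)+ 1/5 not · (4,6)# 2/5 satisfied
Row 5: (5,3)+ 2/2 satisfied · (5,6)# 1/4 satisfied · (5,7)+ 1/3 satisfied
Row 6: (6,1)# 0/1 not · (6,2)+ 2/3 satisfied · (6,3)+ 2/2 satisfied · (6,6)+ 1/2 satisfied
Unsatisfied: (1,1), (1,6), (3,6), (4,5), (6,1) — 5 in total.

5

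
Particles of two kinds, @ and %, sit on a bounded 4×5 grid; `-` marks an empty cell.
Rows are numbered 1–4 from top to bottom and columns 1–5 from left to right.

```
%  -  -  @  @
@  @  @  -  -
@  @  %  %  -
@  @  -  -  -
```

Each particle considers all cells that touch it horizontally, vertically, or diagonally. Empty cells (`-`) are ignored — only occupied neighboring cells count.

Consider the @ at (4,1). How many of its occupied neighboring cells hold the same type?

3

Occupied neighbors of (4,1): (3,1)=@, (3,2)=@, (4,2)=@.
Same type (@): 3 of 3.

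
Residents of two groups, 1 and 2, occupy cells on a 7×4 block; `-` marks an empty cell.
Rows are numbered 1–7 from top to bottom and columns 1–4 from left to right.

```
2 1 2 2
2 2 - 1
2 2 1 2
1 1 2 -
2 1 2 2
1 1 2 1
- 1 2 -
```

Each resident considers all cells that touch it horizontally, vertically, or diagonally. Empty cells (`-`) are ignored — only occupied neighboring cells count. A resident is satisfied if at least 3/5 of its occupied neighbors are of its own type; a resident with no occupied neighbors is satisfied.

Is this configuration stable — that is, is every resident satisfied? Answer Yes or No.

No

(1,1)2 2/3 satisfied
(1,2)1 0/4 not
(1,3)2 2/4 not
(1,4)2 1/2 not
(2,1)2 4/5 satisfied
(2,2)2 5/7 satisfied
(2,4)1 1/4 not
(3,1)2 3/5 satisfied
(3,2)2 4/7 not
(3,3)1 2/6 not
(3,4)2 1/3 not
(4,1)1 2/5 not
(4,2)1 3/8 not
(4,3)2 4/7 not
(5,1)2 0/5 not
(5,2)1 4/8 not
(5,3)2 3/7 not
(5,4)2 3/4 satisfied
(6,1)1 3/4 satisfied
(6,2)1 3/7 not
(6,3)2 3/7 not
(6,4)1 0/4 not
(7,2)1 2/4 not
(7,3)2 1/4 not
For instance (1,2) has only 0/4 same-type neighbors, below 3/5.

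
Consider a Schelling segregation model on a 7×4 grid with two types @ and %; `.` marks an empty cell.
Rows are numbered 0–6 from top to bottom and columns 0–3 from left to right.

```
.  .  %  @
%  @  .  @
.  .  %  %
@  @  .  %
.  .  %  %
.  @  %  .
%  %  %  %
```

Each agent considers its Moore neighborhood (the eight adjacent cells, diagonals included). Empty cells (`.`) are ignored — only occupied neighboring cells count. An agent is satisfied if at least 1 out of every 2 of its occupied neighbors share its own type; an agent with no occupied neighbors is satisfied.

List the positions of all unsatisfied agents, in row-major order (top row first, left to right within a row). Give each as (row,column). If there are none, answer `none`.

(0,2)% 0/3 unhappy
(0,3)@ 1/2 ok
(1,0)% 0/1 unhappy
(1,1)@ 0/3 unhappy
(1,3)@ 1/4 unhappy
(2,2)% 2/5 unhappy
(2,3)% 2/3 ok
(3,0)@ 1/1 ok
(3,1)@ 1/3 unhappy
(3,3)% 4/4 ok
(4,2)% 3/5 ok
(4,3)% 3/3 ok
(5,1)@ 0/5 unhappy
(5,2)% 5/6 ok
(6,0)% 1/2 ok
(6,1)% 3/4 ok
(6,2)% 3/4 ok
(6,3)% 2/2 ok

(0,2), (1,0), (1,1), (1,3), (2,2), (3,1), (5,1)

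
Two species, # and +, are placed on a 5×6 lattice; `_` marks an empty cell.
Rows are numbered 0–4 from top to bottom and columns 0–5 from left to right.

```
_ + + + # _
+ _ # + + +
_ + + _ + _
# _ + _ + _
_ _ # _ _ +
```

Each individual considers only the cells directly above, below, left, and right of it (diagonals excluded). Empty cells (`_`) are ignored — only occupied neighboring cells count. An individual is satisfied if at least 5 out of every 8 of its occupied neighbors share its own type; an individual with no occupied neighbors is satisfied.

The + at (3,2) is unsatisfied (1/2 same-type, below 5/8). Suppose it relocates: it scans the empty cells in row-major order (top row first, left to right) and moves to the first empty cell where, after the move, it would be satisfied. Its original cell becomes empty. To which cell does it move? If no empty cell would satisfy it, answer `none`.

Vacating (3,2). Empty cells in order:
  (0,0): 2/2 same-type → satisfied — stop here.

(0,0)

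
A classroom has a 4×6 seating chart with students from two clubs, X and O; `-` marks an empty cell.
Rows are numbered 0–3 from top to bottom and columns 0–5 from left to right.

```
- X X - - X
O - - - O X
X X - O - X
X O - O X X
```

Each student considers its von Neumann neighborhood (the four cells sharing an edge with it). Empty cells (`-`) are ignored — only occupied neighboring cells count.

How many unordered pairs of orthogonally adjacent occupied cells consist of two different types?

5

Scan each occupied cell's neighbors to the right and below so each pair is counted once.
Row 0: X(0,1)–X(0,2)= X(0,5)–X(1,5)=  → 0/2 unlike.
Row 1: O(1,0)–X(2,0)≠ O(1,4)–X(1,5)≠ X(1,5)–X(2,5)=  → 2/3 unlike.
Row 2: X(2,0)–X(2,1)= X(2,0)–X(3,0)= X(2,1)–O(3,1)≠ O(2,3)–O(3,3)= X(2,5)–X(3,5)=  → 1/5 unlike.
Row 3: X(3,0)–O(3,1)≠ O(3,3)–X(3,4)≠ X(3,4)–X(3,5)=  → 2/3 unlike.
Total adjacent occupied pairs: 13; unlike-type pairs: 5.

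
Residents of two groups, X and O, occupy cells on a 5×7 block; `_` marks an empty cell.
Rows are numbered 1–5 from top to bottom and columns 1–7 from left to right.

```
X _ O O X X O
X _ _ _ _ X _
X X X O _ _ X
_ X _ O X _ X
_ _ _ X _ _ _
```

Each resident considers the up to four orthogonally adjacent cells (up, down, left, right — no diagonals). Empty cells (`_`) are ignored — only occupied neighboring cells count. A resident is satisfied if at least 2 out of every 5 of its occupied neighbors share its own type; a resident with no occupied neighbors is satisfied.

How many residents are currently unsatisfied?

4

Row 1: (1,1)X 1/1 satisfied · (1,3)O 1/1 satisfied · (1,4)O 1/2 satisfied · (1,5)X 1/2 satisfied · (1,6)X 2/3 satisfied · (1,7)O 0/1 not
Row 2: (2,1)X 2/2 satisfied · (2,6)X 1/1 satisfied
Row 3: (3,1)X 2/2 satisfied · (3,2)X 3/3 satisfied · (3,3)X 1/2 satisfied · (3,4)O 1/2 satisfied · (3,7)X 1/1 satisfied
Row 4: (4,2)X 1/1 satisfied · (4,4)O 1/3 not · (4,5)X 0/1 not · (4,7)X 1/1 satisfied
Row 5: (5,4)X 0/1 not
Unsatisfied: (1,7), (4,4), (4,5), (5,4) — 4 in total.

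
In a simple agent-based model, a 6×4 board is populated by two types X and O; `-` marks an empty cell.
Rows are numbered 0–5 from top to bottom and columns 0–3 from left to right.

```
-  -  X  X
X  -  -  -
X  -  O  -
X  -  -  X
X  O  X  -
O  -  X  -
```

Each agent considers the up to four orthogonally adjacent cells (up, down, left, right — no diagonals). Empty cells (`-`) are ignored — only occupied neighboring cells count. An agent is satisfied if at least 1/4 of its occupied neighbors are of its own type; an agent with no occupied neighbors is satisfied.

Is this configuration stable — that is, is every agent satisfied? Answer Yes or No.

Row 0: (0,2)X 1/1 ok · (0,3)X 1/1 ok
Row 1: (1,0)X 1/1 ok
Row 2: (2,0)X 2/2 ok · (2,2)O 0/0 ok
Row 3: (3,0)X 2/2 ok · (3,3)X 0/0 ok
Row 4: (4,0)X 1/3 ok · (4,1)O 0/2 unhappy · (4,2)X 1/2 ok
Row 5: (5,0)O 0/1 unhappy · (5,2)X 1/1 ok
For instance (4,1) has only 0/2 same-type neighbors, below 1/4.

No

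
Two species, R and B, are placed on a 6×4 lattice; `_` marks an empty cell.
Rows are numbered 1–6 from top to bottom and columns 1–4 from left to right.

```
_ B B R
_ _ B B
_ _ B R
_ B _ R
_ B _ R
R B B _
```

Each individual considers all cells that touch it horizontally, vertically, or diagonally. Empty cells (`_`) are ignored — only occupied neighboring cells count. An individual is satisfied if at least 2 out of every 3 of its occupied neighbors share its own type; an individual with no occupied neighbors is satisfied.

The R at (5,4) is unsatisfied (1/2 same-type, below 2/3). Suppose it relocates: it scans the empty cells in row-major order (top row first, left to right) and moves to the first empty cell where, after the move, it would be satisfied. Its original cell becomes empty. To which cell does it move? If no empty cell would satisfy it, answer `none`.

none

Vacating (5,4). Empty cells in order:
  (1,1): 0/1 same-type → still unsatisfied.
  (2,1): 0/1 same-type → still unsatisfied.
  (2,2): 0/4 same-type → still unsatisfied.
  (3,1): 0/1 same-type → still unsatisfied.
  (3,2): 0/3 same-type → still unsatisfied.
  (4,1): 0/2 same-type → still unsatisfied.
  (4,3): 2/5 same-type → still unsatisfied.
  (5,1): 1/4 same-type → still unsatisfied.
  (5,3): 1/5 same-type → still unsatisfied.
  (6,4): 0/1 same-type → still unsatisfied.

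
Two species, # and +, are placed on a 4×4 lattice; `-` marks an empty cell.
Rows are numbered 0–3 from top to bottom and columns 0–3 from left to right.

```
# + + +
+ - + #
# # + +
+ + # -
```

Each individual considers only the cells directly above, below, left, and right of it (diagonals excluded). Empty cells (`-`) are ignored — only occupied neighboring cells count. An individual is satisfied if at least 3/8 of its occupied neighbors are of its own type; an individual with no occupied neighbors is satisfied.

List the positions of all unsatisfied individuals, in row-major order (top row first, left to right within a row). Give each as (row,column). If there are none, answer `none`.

(0,0), (1,0), (1,3), (2,0), (2,1), (3,1), (3,2)

(0,0)# 0/2 unhappy
(0,1)+ 1/2 ok
(0,2)+ 3/3 ok
(0,3)+ 1/2 ok
(1,0)+ 0/2 unhappy
(1,2)+ 2/3 ok
(1,3)# 0/3 unhappy
(2,0)# 1/3 unhappy
(2,1)# 1/3 unhappy
(2,2)+ 2/4 ok
(2,3)+ 1/2 ok
(3,0)+ 1/2 ok
(3,1)+ 1/3 unhappy
(3,2)# 0/2 unhappy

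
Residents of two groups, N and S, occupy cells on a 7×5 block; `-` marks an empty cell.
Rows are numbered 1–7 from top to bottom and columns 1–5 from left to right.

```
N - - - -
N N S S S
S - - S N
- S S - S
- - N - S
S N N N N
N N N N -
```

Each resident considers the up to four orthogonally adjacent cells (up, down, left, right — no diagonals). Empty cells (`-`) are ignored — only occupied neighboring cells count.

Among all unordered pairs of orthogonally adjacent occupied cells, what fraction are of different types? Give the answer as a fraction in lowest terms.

Scan each occupied cell's neighbors to the right and below so each pair is counted once.
Row 1: N(1,1)–N(2,1)=  → 0/1 unlike.
Row 2: N(2,1)–N(2,2)= N(2,1)–S(3,1)≠ N(2,2)–S(2,3)≠ S(2,3)–S(2,4)= S(2,4)–S(2,5)= S(2,4)–S(3,4)= S(2,5)–N(3,5)≠  → 3/7 unlike.
Row 3: S(3,4)–N(3,5)≠ N(3,5)–S(4,5)≠  → 2/2 unlike.
Row 4: S(4,2)–S(4,3)= S(4,3)–N(5,3)≠ S(4,5)–S(5,5)=  → 1/3 unlike.
Row 5: N(5,3)–N(6,3)= S(5,5)–N(6,5)≠  → 1/2 unlike.
Row 6: S(6,1)–N(6,2)≠ S(6,1)–N(7,1)≠ N(6,2)–N(6,3)= N(6,2)–N(7,2)= N(6,3)–N(6,4)= N(6,3)–N(7,3)= N(6,4)–N(6,5)= N(6,4)–N(7,4)=  → 2/8 unlike.
Row 7: N(7,1)–N(7,2)= N(7,2)–N(7,3)= N(7,3)–N(7,4)=  → 0/3 unlike.
Total adjacent occupied pairs: 26; unlike-type pairs: 9.
9/26 is already in lowest terms.

9/26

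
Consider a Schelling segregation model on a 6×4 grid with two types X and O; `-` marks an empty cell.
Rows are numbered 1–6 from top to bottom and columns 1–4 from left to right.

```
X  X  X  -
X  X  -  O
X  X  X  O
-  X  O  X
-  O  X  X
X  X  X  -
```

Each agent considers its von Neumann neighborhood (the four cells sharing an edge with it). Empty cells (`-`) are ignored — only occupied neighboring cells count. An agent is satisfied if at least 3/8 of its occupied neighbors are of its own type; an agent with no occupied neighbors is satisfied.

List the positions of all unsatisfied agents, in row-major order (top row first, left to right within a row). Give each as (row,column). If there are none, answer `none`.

(3,3), (3,4), (4,2), (4,3), (4,4), (5,2)

(1,1)X 2/2 ✓
(1,2)X 3/3 ✓
(1,3)X 1/1 ✓
(2,1)X 3/3 ✓
(2,2)X 3/3 ✓
(2,4)O 1/1 ✓
(3,1)X 2/2 ✓
(3,2)X 4/4 ✓
(3,3)X 1/3 ✗
(3,4)O 1/3 ✗
(4,2)X 1/3 ✗
(4,3)O 0/4 ✗
(4,4)X 1/3 ✗
(5,2)O 0/3 ✗
(5,3)X 2/4 ✓
(5,4)X 2/2 ✓
(6,1)X 1/1 ✓
(6,2)X 2/3 ✓
(6,3)X 2/2 ✓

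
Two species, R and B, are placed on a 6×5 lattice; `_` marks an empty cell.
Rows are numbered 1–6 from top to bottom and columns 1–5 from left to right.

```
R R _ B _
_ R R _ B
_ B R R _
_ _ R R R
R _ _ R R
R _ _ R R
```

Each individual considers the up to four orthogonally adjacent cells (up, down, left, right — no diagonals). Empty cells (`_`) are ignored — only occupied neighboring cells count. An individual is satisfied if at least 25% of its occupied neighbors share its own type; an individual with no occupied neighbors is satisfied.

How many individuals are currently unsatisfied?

Row 1: (1,1)R 1/1 ok · (1,2)R 2/2 ok · (1,4)B 0/0 ok
Row 2: (2,2)R 2/3 ok · (2,3)R 2/2 ok · (2,5)B 0/0 ok
Row 3: (3,2)B 0/2 unhappy · (3,3)R 3/4 ok · (3,4)R 2/2 ok
Row 4: (4,3)R 2/2 ok · (4,4)R 4/4 ok · (4,5)R 2/2 ok
Row 5: (5,1)R 1/1 ok · (5,4)R 3/3 ok · (5,5)R 3/3 ok
Row 6: (6,1)R 1/1 ok · (6,4)R 2/2 ok · (6,5)R 2/2 ok
Unsatisfied: (3,2) — 1 in total.

1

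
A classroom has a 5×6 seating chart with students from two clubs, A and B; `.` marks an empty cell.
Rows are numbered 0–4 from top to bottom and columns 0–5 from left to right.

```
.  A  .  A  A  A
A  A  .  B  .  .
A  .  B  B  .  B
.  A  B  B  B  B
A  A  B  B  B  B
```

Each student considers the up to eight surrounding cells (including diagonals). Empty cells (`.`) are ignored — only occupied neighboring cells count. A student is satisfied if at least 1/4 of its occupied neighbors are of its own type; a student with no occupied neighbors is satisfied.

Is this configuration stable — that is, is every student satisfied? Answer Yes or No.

Yes

Row 0: (0,1)A 2/2 ✓ · (0,3)A 1/2 ✓ · (0,4)A 2/3 ✓ · (0,5)A 1/1 ✓
Row 1: (1,0)A 3/3 ✓ · (1,1)A 3/4 ✓ · (1,3)B 2/4 ✓
Row 2: (2,0)A 3/3 ✓ · (2,2)B 4/6 ✓ · (2,3)B 5/5 ✓ · (2,5)B 2/2 ✓
Row 3: (3,1)A 3/6 ✓ · (3,2)B 5/7 ✓ · (3,3)B 7/7 ✓ · (3,4)B 7/7 ✓ · (3,5)B 4/4 ✓
Row 4: (4,0)A 2/2 ✓ · (4,1)A 2/4 ✓ · (4,2)B 3/5 ✓ · (4,3)B 5/5 ✓ · (4,4)B 5/5 ✓ · (4,5)B 3/3 ✓
All meet the threshold, so the configuration is stable.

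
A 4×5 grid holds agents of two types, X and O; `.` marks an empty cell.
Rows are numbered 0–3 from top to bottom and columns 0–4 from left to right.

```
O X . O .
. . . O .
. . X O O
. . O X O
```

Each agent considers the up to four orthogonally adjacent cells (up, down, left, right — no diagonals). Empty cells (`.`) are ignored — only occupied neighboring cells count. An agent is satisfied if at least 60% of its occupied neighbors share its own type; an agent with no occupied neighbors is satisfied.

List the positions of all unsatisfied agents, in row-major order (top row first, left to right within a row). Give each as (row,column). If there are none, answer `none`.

(0,0), (0,1), (2,2), (2,3), (3,2), (3,3), (3,4)

Row 0: (0,0)O 0/1 ✗ · (0,1)X 0/1 ✗ · (0,3)O 1/1 ✓
Row 1: (1,3)O 2/2 ✓
Row 2: (2,2)X 0/2 ✗ · (2,3)O 2/4 ✗ · (2,4)O 2/2 ✓
Row 3: (3,2)O 0/2 ✗ · (3,3)X 0/3 ✗ · (3,4)O 1/2 ✗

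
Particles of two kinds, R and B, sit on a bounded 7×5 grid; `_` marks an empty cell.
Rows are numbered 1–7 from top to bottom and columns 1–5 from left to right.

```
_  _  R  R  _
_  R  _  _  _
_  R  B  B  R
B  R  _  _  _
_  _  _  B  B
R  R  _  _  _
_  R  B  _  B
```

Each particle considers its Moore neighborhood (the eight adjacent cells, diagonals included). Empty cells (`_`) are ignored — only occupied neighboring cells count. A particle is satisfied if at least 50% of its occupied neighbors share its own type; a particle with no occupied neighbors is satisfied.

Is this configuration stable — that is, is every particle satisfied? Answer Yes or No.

Row 1: (1,3)R 2/2 satisfied · (1,4)R 1/1 satisfied
Row 2: (2,2)R 2/3 satisfied
Row 3: (3,2)R 2/4 satisfied · (3,3)B 1/4 not · (3,4)B 1/2 satisfied · (3,5)R 0/1 not
Row 4: (4,1)B 0/2 not · (4,2)R 1/3 not
Row 5: (5,4)B 1/1 satisfied · (5,5)B 1/1 satisfied
Row 6: (6,1)R 2/2 satisfied · (6,2)R 2/3 satisfied
Row 7: (7,2)R 2/3 satisfied · (7,3)B 0/2 not · (7,5)B 0/0 satisfied
For instance (3,3) has only 1/4 same-type neighbors, below 1/2.

No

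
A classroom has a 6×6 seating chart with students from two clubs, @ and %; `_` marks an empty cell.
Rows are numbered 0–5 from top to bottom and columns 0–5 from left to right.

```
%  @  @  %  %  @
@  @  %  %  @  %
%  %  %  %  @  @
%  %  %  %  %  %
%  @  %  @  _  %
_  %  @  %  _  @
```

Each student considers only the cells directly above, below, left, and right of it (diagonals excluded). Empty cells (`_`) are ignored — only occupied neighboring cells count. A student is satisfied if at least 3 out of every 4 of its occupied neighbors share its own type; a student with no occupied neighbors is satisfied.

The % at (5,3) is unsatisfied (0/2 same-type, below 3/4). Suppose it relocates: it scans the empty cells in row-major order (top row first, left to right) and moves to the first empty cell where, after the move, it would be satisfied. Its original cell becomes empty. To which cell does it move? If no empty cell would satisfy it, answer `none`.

Vacating (5,3). Empty cells in order:
  (4,4): 2/3 same-type → still unsatisfied.
  (5,0): 2/2 same-type → satisfied — stop here.

(5,0)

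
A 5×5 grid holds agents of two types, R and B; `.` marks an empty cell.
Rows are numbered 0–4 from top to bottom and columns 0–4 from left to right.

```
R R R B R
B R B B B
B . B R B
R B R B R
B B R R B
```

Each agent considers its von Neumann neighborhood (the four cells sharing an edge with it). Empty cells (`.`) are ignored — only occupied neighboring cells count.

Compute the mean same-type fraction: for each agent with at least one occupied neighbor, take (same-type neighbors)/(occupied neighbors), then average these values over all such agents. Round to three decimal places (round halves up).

Row 0: (0,0)R 1/2 · (0,1)R 3/3 · (0,2)R 1/3 · (0,3)B 1/3 · (0,4)R 0/2
Row 1: (1,0)B 1/3 · (1,1)R 1/3 · (1,2)B 2/4 · (1,3)B 3/4 · (1,4)B 2/3
Row 2: (2,0)B 1/2 · (2,2)B 1/3 · (2,3)R 0/4 · (2,4)B 1/3
Row 3: (3,0)R 0/3 · (3,1)B 1/3 · (3,2)R 1/4 · (3,3)B 0/4 · (3,4)R 0/3
Row 4: (4,0)B 1/2 · (4,1)B 2/3 · (4,2)R 2/3 · (4,3)R 1/3 · (4,4)B 0/2
Sum over 24 agents: 1/2 + 3/3 + 1/3 + 1/3 + 0/2 + 1/3 + 1/3 + 2/4 + 3/4 + 2/3 + 1/2 + 1/3 + 0/4 + 1/3 + 0/3 + 1/3 + 1/4 + 0/4 + 0/3 + 1/2 + 2/3 + 2/3 + 1/3 + 0/2 = 26/3; mean = 26/3 ÷ 24 = 13/36 = 0.361111… → 0.361.

0.361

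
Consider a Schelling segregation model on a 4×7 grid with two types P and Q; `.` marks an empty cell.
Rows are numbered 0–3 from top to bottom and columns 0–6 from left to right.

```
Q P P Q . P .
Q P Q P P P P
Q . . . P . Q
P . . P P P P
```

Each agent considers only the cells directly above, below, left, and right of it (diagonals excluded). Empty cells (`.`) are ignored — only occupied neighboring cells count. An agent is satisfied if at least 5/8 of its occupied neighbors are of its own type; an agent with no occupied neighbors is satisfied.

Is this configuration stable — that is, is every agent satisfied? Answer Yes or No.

(0,0)Q 1/2 ✗
(0,1)P 2/3 ✓
(0,2)P 1/3 ✗
(0,3)Q 0/2 ✗
(0,5)P 1/1 ✓
(1,0)Q 2/3 ✓
(1,1)P 1/3 ✗
(1,2)Q 0/3 ✗
(1,3)P 1/3 ✗
(1,4)P 3/3 ✓
(1,5)P 3/3 ✓
(1,6)P 1/2 ✗
(2,0)Q 1/2 ✗
(2,4)P 2/2 ✓
(2,6)Q 0/2 ✗
(3,0)P 0/1 ✗
(3,3)P 1/1 ✓
(3,4)P 3/3 ✓
(3,5)P 2/2 ✓
(3,6)P 1/2 ✗
For instance (0,0) has only 1/2 same-type neighbors, below 5/8.

No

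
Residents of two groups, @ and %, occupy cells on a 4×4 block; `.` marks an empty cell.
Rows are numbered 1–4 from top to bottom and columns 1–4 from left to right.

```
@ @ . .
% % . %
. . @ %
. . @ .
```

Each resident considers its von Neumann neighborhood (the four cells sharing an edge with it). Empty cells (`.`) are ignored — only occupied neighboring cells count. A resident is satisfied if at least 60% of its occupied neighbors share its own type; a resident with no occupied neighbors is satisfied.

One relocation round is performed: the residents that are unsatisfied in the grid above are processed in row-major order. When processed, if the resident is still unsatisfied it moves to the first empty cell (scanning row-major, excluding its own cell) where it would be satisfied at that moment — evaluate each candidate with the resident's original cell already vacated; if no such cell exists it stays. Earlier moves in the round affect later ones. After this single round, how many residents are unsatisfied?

Initially unsatisfied (in order): (1,1), (1,2), (2,1), (2,2), (3,3), (3,4).
  (1,1) → (1,3).
  (1,2) → (4,1).
  (2,1): now satisfied by earlier moves; stays.
  (2,2): now satisfied by earlier moves; stays.
  (3,3) → (4,2).
  (3,4): now satisfied by earlier moves; stays.
Resulting grid:
. . @ .
% % . %
. . . %
@ @ @ .
All satisfied now.

0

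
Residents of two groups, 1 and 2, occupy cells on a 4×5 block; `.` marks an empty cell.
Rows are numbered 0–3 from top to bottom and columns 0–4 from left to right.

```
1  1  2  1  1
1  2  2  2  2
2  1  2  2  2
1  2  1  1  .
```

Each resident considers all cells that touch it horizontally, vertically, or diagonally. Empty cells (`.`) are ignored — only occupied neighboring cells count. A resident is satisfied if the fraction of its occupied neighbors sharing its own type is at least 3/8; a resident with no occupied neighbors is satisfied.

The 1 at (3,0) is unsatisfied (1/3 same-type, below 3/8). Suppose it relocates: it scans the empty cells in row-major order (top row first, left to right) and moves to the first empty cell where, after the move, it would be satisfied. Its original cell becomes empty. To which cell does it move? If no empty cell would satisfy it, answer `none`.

Vacating (3,0). Empty cells in order:
  (3,4): 1/3 same-type → still unsatisfied.

none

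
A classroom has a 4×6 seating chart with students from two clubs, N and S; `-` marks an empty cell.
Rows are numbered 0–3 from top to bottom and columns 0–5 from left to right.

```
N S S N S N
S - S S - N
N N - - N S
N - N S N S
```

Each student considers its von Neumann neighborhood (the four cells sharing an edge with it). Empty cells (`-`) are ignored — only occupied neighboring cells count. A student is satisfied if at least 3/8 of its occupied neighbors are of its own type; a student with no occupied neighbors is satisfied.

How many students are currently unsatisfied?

8

Row 0: (0,0)N 0/2 not · (0,1)S 1/2 satisfied · (0,2)S 2/3 satisfied · (0,3)N 0/3 not · (0,4)S 0/2 not · (0,5)N 1/2 satisfied
Row 1: (1,0)S 0/2 not · (1,2)S 2/2 satisfied · (1,3)S 1/2 satisfied · (1,5)N 1/2 satisfied
Row 2: (2,0)N 2/3 satisfied · (2,1)N 1/1 satisfied · (2,4)N 1/2 satisfied · (2,5)S 1/3 not
Row 3: (3,0)N 1/1 satisfied · (3,2)N 0/1 not · (3,3)S 0/2 not · (3,4)N 1/3 not · (3,5)S 1/2 satisfied
Unsatisfied: (0,0), (0,3), (0,4), (1,0), (2,5), (3,2), (3,3), (3,4) — 8 in total.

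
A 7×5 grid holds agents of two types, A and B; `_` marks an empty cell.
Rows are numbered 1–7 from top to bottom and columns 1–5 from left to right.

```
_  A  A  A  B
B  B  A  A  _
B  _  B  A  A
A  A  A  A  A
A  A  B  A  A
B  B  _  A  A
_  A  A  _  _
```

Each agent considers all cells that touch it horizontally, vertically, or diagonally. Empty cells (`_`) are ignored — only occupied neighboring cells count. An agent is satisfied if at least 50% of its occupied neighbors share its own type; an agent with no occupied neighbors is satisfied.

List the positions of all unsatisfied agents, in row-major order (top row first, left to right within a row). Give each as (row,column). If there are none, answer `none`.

Row 1: (1,2)A 2/4 ✓ · (1,3)A 4/5 ✓ · (1,4)A 3/4 ✓ · (1,5)B 0/2 ✗
Row 2: (2,1)B 2/3 ✓ · (2,2)B 3/6 ✓ · (2,3)A 5/7 ✓ · (2,4)A 5/7 ✓
Row 3: (3,1)B 2/4 ✓ · (3,3)B 1/7 ✗ · (3,4)A 6/7 ✓ · (3,5)A 4/4 ✓
Row 4: (4,1)A 3/4 ✓ · (4,2)A 4/7 ✓ · (4,3)A 5/7 ✓ · (4,4)A 6/8 ✓ · (4,5)A 5/5 ✓
Row 5: (5,1)A 3/5 ✓ · (5,2)A 4/7 ✓ · (5,3)B 1/7 ✗ · (5,4)A 6/7 ✓ · (5,5)A 5/5 ✓
Row 6: (6,1)B 1/4 ✗ · (6,2)B 2/6 ✗ · (6,4)A 4/5 ✓ · (6,5)A 3/3 ✓
Row 7: (7,2)A 1/3 ✗ · (7,3)A 2/3 ✓

(1,5), (3,3), (5,3), (6,1), (6,2), (7,2)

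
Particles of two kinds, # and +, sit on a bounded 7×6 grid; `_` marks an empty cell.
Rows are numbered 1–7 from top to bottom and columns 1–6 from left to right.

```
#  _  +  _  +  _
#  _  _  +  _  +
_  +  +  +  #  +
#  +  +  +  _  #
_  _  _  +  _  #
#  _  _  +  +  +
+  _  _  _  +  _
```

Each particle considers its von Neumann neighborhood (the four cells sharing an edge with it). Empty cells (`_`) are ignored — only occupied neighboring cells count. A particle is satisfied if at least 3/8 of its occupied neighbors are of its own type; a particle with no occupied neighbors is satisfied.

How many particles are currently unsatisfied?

5

(1,1)# 1/1 satisfied
(1,3)+ 0/0 satisfied
(1,5)+ 0/0 satisfied
(2,1)# 1/1 satisfied
(2,4)+ 1/1 satisfied
(2,6)+ 1/1 satisfied
(3,2)+ 2/2 satisfied
(3,3)+ 3/3 satisfied
(3,4)+ 3/4 satisfied
(3,5)# 0/2 not
(3,6)+ 1/3 not
(4,1)# 0/1 not
(4,2)+ 2/3 satisfied
(4,3)+ 3/3 satisfied
(4,4)+ 3/3 satisfied
(4,6)# 1/2 satisfied
(5,4)+ 2/2 satisfied
(5,6)# 1/2 satisfied
(6,1)# 0/1 not
(6,4)+ 2/2 satisfied
(6,5)+ 3/3 satisfied
(6,6)+ 1/2 satisfied
(7,1)+ 0/1 not
(7,5)+ 1/1 satisfied
Unsatisfied: (3,5), (3,6), (4,1), (6,1), (7,1) — 5 in total.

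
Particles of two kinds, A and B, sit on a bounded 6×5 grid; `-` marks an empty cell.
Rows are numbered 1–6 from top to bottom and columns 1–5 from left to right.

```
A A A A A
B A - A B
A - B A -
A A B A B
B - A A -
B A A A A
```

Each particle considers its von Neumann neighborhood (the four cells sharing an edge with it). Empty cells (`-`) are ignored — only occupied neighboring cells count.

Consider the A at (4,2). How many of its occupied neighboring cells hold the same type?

1

Occupied neighbors of (4,2): (4,1)=A, (4,3)=B.
Same type (A): 1 of 2.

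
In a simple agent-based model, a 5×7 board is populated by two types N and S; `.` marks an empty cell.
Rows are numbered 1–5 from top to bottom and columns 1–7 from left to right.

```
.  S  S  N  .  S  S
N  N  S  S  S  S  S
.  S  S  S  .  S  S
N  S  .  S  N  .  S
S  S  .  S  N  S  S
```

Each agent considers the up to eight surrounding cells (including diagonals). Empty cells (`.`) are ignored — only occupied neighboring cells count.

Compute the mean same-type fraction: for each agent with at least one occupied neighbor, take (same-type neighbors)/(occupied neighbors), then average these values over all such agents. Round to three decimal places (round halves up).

(1,2)S 2/4
(1,3)S 3/5
(1,4)N 0/4
(1,6)S 4/4
(1,7)S 3/3
(2,1)N 1/3
(2,2)N 1/6
(2,3)S 6/8
(2,4)S 5/6
(2,5)S 5/6
(2,6)S 6/6
(2,7)S 5/5
(3,2)S 3/6
(3,3)S 6/7
(3,4)S 5/6
(3,6)S 5/6
(3,7)S 4/4
(4,1)N 0/4
(4,2)S 4/5
(4,4)S 3/5
(4,5)N 1/6
(4,7)S 4/4
(5,1)S 2/3
(5,2)S 2/3
(5,4)S 1/3
(5,5)N 1/4
(5,6)S 2/4
(5,7)S 2/2
Sum over 28 agents: 2/4 + 3/5 + 0/4 + 4/4 + 3/3 + 1/3 + 1/6 + 6/8 + 5/6 + 5/6 + 6/6 + 5/5 + 3/6 + 6/7 + 5/6 + 5/6 + 4/4 + 0/4 + 4/5 + 3/5 + 1/6 + 4/4 + 2/3 + 2/3 + 1/3 + 1/4 + 2/4 + 2/2 = 757/42; mean = 757/42 ÷ 28 = 757/1176 = 0.643707… → 0.644.

0.644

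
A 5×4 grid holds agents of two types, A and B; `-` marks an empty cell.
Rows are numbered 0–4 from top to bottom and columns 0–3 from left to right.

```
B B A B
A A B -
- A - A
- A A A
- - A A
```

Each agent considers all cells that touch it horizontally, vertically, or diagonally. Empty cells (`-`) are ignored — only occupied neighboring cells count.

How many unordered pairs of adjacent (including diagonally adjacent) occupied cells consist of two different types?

10

Scan each occupied cell's neighbors to the right and below (and the two forward diagonals) so each pair is counted once.
From row 0: 7 unlike of 11 pairs (running 7/11).
From row 1: 3 unlike of 6 pairs (running 10/17).
From row 2: 0 unlike of 4 pairs (running 10/21).
From row 3: 0 unlike of 7 pairs (running 10/28).
From row 4: 0 unlike of 1 pairs (running 10/29).
Total adjacent occupied pairs: 29; unlike-type pairs: 10.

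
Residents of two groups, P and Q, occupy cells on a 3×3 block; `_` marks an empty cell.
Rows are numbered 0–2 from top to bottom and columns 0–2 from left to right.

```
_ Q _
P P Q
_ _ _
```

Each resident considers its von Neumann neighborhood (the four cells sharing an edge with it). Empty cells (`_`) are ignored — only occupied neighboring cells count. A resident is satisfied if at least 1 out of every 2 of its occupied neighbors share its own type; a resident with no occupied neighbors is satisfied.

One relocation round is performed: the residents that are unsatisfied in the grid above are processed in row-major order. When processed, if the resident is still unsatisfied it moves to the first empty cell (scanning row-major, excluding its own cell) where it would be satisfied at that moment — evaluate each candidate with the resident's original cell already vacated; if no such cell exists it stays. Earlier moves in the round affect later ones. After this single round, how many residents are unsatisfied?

Initially unsatisfied (in order): (0,1), (1,1), (1,2).
  (0,1) → (0,2).
  (1,1): now satisfied by earlier moves; stays.
  (1,2): now satisfied by earlier moves; stays.
Resulting grid:
_ _ Q
P P Q
_ _ _
All satisfied now.

0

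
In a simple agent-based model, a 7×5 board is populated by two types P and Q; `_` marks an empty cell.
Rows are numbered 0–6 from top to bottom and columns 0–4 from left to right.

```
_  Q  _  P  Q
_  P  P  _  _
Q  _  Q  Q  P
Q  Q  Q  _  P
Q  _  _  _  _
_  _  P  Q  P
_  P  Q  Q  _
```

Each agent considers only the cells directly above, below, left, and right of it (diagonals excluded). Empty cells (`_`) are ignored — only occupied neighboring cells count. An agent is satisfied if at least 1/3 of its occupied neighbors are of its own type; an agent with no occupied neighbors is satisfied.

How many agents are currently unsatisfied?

(0,1)Q 0/1 unhappy
(0,3)P 0/1 unhappy
(0,4)Q 0/1 unhappy
(1,1)P 1/2 ok
(1,2)P 1/2 ok
(2,0)Q 1/1 ok
(2,2)Q 2/3 ok
(2,3)Q 1/2 ok
(2,4)P 1/2 ok
(3,0)Q 3/3 ok
(3,1)Q 2/2 ok
(3,2)Q 2/2 ok
(3,4)P 1/1 ok
(4,0)Q 1/1 ok
(5,2)P 0/2 unhappy
(5,3)Q 1/3 ok
(5,4)P 0/1 unhappy
(6,1)P 0/1 unhappy
(6,2)Q 1/3 ok
(6,3)Q 2/2 ok
Unsatisfied: (0,1), (0,3), (0,4), (5,2), (5,4), (6,1) — 6 in total.

6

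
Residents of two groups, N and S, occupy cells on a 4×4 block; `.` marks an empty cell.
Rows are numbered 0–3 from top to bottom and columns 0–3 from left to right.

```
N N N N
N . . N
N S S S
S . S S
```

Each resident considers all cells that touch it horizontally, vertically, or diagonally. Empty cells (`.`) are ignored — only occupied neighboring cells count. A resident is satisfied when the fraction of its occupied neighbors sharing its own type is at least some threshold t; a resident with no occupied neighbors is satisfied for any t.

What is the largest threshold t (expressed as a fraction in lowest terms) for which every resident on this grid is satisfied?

(0,0)N 2/2
(0,1)N 3/3
(0,2)N 3/3
(0,3)N 2/2
(1,0)N 3/4
(1,3)N 2/4
(2,0)N 1/3
(2,1)S 3/5
(2,2)S 4/5
(2,3)S 3/4
(3,0)S 1/2
(3,2)S 4/4
(3,3)S 3/3
The smallest same-type fraction is 1/3 at (2,0), which reduces to 1/3. Any threshold above that leaves this resident unsatisfied.

1/3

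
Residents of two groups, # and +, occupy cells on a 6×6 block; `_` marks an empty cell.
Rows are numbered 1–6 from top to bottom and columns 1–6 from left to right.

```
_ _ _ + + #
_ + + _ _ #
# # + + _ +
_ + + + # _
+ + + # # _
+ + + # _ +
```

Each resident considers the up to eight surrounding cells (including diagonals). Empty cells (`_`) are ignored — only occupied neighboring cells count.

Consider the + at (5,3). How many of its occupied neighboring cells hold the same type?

Occupied neighbors of (5,3): (4,2)=+, (4,3)=+, (4,4)=+, (5,2)=+, (5,4)=#, (6,2)=+, (6,3)=+, (6,4)=#.
Same type (+): 6 of 8.

6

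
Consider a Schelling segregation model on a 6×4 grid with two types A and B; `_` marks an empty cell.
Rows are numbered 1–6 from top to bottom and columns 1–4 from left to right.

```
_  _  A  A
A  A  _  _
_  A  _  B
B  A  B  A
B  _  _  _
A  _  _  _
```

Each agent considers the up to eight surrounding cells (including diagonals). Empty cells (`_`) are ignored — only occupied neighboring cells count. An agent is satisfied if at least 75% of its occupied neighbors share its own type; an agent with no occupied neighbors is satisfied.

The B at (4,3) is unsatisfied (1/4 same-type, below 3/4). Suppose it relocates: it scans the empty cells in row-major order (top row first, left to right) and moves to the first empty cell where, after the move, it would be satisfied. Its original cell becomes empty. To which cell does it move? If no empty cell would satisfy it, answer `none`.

(6,3)

Vacating (4,3). Empty cells in order:
  (1,1): 0/2 same-type → still unsatisfied.
  (1,2): 0/3 same-type → still unsatisfied.
  (2,3): 1/5 same-type → still unsatisfied.
  (2,4): 1/3 same-type → still unsatisfied.
  (3,1): 1/5 same-type → still unsatisfied.
  (3,3): 1/5 same-type → still unsatisfied.
  (5,2): 2/4 same-type → still unsatisfied.
  (5,3): 0/2 same-type → still unsatisfied.
  (5,4): 0/1 same-type → still unsatisfied.
  (6,2): 1/2 same-type → still unsatisfied.
  (6,3): 0/0 same-type → satisfied — stop here.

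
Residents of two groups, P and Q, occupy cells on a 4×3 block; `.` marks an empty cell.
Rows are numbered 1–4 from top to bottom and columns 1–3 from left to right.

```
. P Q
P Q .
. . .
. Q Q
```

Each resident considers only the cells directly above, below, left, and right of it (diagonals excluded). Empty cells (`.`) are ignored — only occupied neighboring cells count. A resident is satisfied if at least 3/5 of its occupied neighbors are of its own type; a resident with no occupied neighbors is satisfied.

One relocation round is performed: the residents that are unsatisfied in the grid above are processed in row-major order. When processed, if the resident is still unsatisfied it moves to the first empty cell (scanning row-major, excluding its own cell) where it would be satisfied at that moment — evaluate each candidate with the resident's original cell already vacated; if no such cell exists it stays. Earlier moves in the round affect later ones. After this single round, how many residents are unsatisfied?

Initially unsatisfied (in order): (1,2), (1,3), (2,1), (2,2).
  (1,2) → (1,1).
  (1,3): now satisfied by earlier moves; stays.
  (2,1) → (3,1).
  (2,2): now satisfied by earlier moves; stays.
Resulting grid:
P . Q
. Q .
P . .
. Q Q
All satisfied now.

0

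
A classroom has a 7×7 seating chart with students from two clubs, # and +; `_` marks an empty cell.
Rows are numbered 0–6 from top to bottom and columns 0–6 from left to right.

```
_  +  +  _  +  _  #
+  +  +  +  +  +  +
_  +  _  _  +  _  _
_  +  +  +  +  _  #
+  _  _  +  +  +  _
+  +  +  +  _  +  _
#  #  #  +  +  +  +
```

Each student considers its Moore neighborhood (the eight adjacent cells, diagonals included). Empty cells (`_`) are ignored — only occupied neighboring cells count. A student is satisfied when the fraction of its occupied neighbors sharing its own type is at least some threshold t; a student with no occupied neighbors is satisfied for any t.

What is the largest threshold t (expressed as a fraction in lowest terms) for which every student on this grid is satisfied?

Row 0: (0,1)+ 4/4 · (0,2)+ 4/4 · (0,4)+ 3/3 · (0,6)# 0/2
Row 1: (1,0)+ 3/3 · (1,1)+ 5/5 · (1,2)+ 5/5 · (1,3)+ 5/5 · (1,4)+ 4/4 · (1,5)+ 4/5 · (1,6)+ 1/2
Row 2: (2,1)+ 5/5 · (2,4)+ 5/5
Row 3: (3,1)+ 3/3 · (3,2)+ 4/4 · (3,3)+ 5/5 · (3,4)+ 5/5 · (3,6)# 0/1
Row 4: (4,0)+ 3/3 · (4,3)+ 6/6 · (4,4)+ 6/6 · (4,5)+ 3/4
Row 5: (5,0)+ 2/4 · (5,1)+ 3/6 · (5,2)+ 4/6 · (5,3)+ 5/6 · (5,5)+ 5/5
Row 6: (6,0)# 1/3 · (6,1)# 2/5 · (6,2)# 1/5 · (6,3)+ 3/4 · (6,4)+ 4/4 · (6,5)+ 3/3 · (6,6)+ 2/2
The smallest same-type fraction is 0/2 at (0,6), which reduces to 0/1. Any threshold above that leaves this student unsatisfied.

0/1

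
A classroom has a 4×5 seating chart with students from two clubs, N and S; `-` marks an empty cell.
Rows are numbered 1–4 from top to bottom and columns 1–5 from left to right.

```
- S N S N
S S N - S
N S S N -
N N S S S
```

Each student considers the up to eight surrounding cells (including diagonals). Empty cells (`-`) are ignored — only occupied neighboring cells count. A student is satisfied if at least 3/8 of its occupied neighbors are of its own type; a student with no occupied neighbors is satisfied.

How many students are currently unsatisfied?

(1,2)S 2/4 ✓
(1,3)N 1/4 ✗
(1,4)S 1/4 ✗
(1,5)N 0/2 ✗
(2,1)S 3/4 ✓
(2,2)S 4/7 ✓
(2,3)N 2/7 ✗
(2,5)S 1/3 ✗
(3,1)N 2/5 ✓
(3,2)S 4/8 ✓
(3,3)S 4/7 ✓
(3,4)N 1/6 ✗
(4,1)N 2/3 ✓
(4,2)N 2/5 ✓
(4,3)S 3/5 ✓
(4,4)S 3/4 ✓
(4,5)S 1/2 ✓
Unsatisfied: (1,3), (1,4), (1,5), (2,3), (2,5), (3,4) — 6 in total.

6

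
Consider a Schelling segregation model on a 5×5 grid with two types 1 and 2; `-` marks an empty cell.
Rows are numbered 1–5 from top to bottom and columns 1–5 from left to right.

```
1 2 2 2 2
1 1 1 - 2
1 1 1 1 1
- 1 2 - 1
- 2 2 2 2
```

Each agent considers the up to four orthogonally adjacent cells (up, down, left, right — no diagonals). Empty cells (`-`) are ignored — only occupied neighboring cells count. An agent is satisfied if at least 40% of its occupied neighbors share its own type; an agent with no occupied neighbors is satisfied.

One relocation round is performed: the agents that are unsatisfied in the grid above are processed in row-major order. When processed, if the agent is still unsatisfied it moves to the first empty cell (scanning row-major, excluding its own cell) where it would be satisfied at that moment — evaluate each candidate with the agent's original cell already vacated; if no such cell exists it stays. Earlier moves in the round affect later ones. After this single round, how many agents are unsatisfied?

1

Initially unsatisfied (in order): (1,2), (4,2), (4,3).
  (1,2) → (2,4).
  (4,2) → (1,2).
  (4,3): now satisfied by earlier moves; stays.
Resulting grid:
1 1 2 2 2
1 1 1 2 2
1 1 1 1 1
- - 2 - 1
- 2 2 2 2
Unsatisfied now: (1,3).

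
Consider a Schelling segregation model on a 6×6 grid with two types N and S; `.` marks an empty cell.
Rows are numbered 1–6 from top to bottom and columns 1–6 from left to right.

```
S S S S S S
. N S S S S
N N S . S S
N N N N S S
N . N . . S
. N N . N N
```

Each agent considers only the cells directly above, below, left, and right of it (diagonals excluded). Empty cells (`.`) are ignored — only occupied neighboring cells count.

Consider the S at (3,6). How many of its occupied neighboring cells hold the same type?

Occupied neighbors of (3,6): (2,6)=S, (4,6)=S, (3,5)=S.
Same type (S): 3 of 3.

3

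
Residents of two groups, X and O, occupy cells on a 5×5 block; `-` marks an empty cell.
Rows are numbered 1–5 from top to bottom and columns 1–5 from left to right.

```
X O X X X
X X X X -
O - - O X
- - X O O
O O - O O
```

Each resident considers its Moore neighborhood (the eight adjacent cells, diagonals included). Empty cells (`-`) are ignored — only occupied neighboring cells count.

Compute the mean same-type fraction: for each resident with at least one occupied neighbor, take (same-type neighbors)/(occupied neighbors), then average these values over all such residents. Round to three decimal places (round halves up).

0.602

Row 1: (1,1)X 2/3 · (1,2)O 0/5 · (1,3)X 4/5 · (1,4)X 4/4 · (1,5)X 2/2
Row 2: (2,1)X 2/4 · (2,2)X 4/6 · (2,3)X 4/6 · (2,4)X 5/6
Row 3: (3,1)O 0/2 · (3,4)O 2/6 · (3,5)X 1/4
Row 4: (4,3)X 0/4 · (4,4)O 4/6 · (4,5)O 4/5
Row 5: (5,1)O 1/1 · (5,2)O 1/2 · (5,4)O 3/4 · (5,5)O 3/3
Sum over 19 residents: 2/3 + 0/5 + 4/5 + 4/4 + 2/2 + 2/4 + 4/6 + 4/6 + 5/6 + 0/2 + 2/6 + 1/4 + 0/4 + 4/6 + 4/5 + 1/1 + 1/2 + 3/4 + 3/3 = 343/30; mean = 343/30 ÷ 19 = 343/570 = 0.601754… → 0.602.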